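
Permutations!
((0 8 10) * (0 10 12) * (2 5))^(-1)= (0 12 8)(2 5)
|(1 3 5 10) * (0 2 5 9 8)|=8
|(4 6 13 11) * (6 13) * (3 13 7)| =5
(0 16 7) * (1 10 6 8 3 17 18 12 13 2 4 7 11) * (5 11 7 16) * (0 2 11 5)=[0, 10, 4, 17, 16, 5, 8, 2, 3, 9, 6, 1, 13, 11, 14, 15, 7, 18, 12]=(1 10 6 8 3 17 18 12 13 11)(2 4 16 7)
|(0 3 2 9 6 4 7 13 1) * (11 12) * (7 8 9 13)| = 20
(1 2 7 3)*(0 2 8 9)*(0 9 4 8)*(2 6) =(9)(0 6 2 7 3 1)(4 8) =[6, 0, 7, 1, 8, 5, 2, 3, 4, 9]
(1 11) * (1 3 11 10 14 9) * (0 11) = [11, 10, 2, 0, 4, 5, 6, 7, 8, 1, 14, 3, 12, 13, 9] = (0 11 3)(1 10 14 9)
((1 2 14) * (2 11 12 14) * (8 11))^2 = (1 11 14 8 12)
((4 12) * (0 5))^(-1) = ((0 5)(4 12))^(-1) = (0 5)(4 12)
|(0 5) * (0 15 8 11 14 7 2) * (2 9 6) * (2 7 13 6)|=11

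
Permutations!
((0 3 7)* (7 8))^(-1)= (0 7 8 3)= ((0 3 8 7))^(-1)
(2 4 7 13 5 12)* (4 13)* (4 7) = [0, 1, 13, 3, 4, 12, 6, 7, 8, 9, 10, 11, 2, 5] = (2 13 5 12)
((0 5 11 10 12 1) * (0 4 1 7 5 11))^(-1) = ((0 11 10 12 7 5)(1 4))^(-1) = (0 5 7 12 10 11)(1 4)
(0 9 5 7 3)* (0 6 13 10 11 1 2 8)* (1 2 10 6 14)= (0 9 5 7 3 14 1 10 11 2 8)(6 13)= [9, 10, 8, 14, 4, 7, 13, 3, 0, 5, 11, 2, 12, 6, 1]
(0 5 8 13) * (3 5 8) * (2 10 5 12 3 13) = (0 8 2 10 5 13)(3 12) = [8, 1, 10, 12, 4, 13, 6, 7, 2, 9, 5, 11, 3, 0]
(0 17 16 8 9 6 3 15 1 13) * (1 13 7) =[17, 7, 2, 15, 4, 5, 3, 1, 9, 6, 10, 11, 12, 0, 14, 13, 8, 16] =(0 17 16 8 9 6 3 15 13)(1 7)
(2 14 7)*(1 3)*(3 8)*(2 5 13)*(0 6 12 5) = (0 6 12 5 13 2 14 7)(1 8 3) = [6, 8, 14, 1, 4, 13, 12, 0, 3, 9, 10, 11, 5, 2, 7]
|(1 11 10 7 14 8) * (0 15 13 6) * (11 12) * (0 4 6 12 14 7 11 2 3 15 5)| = 30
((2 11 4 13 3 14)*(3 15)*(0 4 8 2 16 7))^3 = ((0 4 13 15 3 14 16 7)(2 11 8))^3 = (0 15 16 4 3 7 13 14)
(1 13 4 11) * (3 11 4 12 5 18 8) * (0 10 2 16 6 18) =(0 10 2 16 6 18 8 3 11 1 13 12 5) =[10, 13, 16, 11, 4, 0, 18, 7, 3, 9, 2, 1, 5, 12, 14, 15, 6, 17, 8]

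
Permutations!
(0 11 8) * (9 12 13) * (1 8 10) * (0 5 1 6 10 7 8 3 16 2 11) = (1 3 16 2 11 7 8 5)(6 10)(9 12 13) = [0, 3, 11, 16, 4, 1, 10, 8, 5, 12, 6, 7, 13, 9, 14, 15, 2]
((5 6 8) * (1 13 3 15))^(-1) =((1 13 3 15)(5 6 8))^(-1) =(1 15 3 13)(5 8 6)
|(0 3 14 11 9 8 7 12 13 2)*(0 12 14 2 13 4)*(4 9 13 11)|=|(0 3 2 12 9 8 7 14 4)(11 13)|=18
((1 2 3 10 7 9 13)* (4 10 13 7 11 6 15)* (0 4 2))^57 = (0 3 6 4 13 15 10 1 2 11)(7 9)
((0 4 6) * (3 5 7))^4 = ((0 4 6)(3 5 7))^4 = (0 4 6)(3 5 7)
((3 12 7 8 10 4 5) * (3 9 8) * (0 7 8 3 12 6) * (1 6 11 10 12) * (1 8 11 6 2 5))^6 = (0 4 6 10 3 11 9 12 5 8 2 7 1)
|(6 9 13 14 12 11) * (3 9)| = 7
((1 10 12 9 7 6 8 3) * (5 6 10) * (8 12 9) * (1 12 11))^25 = ((1 5 6 11)(3 12 8)(7 10 9))^25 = (1 5 6 11)(3 12 8)(7 10 9)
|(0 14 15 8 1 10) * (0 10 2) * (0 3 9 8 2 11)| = 9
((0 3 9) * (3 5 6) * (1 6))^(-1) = (0 9 3 6 1 5)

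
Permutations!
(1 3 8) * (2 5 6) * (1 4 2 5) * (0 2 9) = [2, 3, 1, 8, 9, 6, 5, 7, 4, 0] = (0 2 1 3 8 4 9)(5 6)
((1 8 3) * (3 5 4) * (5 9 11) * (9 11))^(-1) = ((1 8 11 5 4 3))^(-1) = (1 3 4 5 11 8)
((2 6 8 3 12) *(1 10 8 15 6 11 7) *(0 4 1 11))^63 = (0 2 12 3 8 10 1 4)(6 15)(7 11)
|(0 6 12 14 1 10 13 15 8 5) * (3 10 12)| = |(0 6 3 10 13 15 8 5)(1 12 14)| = 24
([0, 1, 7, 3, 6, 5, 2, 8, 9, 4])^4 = [0, 1, 4, 3, 8, 5, 9, 6, 2, 7]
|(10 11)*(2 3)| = |(2 3)(10 11)| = 2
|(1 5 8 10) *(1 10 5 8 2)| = 4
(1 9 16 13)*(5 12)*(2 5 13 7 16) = (1 9 2 5 12 13)(7 16) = [0, 9, 5, 3, 4, 12, 6, 16, 8, 2, 10, 11, 13, 1, 14, 15, 7]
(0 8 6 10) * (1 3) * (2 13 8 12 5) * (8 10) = [12, 3, 13, 1, 4, 2, 8, 7, 6, 9, 0, 11, 5, 10] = (0 12 5 2 13 10)(1 3)(6 8)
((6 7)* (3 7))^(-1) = (3 6 7) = ((3 7 6))^(-1)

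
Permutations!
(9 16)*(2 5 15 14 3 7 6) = (2 5 15 14 3 7 6)(9 16) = [0, 1, 5, 7, 4, 15, 2, 6, 8, 16, 10, 11, 12, 13, 3, 14, 9]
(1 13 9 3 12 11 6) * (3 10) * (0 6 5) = [6, 13, 2, 12, 4, 0, 1, 7, 8, 10, 3, 5, 11, 9] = (0 6 1 13 9 10 3 12 11 5)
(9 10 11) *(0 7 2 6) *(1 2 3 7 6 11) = [6, 2, 11, 7, 4, 5, 0, 3, 8, 10, 1, 9] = (0 6)(1 2 11 9 10)(3 7)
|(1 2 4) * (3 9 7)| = 3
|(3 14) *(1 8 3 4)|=5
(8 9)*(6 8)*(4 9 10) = (4 9 6 8 10) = [0, 1, 2, 3, 9, 5, 8, 7, 10, 6, 4]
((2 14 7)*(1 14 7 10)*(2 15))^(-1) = ((1 14 10)(2 7 15))^(-1) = (1 10 14)(2 15 7)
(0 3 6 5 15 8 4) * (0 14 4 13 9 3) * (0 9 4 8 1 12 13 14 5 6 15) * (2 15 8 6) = (0 9 3 8 14 6 2 15 1 12 13 4 5) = [9, 12, 15, 8, 5, 0, 2, 7, 14, 3, 10, 11, 13, 4, 6, 1]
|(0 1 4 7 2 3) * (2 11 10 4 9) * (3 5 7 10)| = 8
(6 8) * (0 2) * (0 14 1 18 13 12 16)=(0 2 14 1 18 13 12 16)(6 8)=[2, 18, 14, 3, 4, 5, 8, 7, 6, 9, 10, 11, 16, 12, 1, 15, 0, 17, 13]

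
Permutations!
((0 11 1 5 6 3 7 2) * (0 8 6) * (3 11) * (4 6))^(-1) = (0 5 1 11 6 4 8 2 7 3)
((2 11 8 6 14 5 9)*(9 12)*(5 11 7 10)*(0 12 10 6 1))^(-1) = (0 1 8 11 14 6 7 2 9 12)(5 10)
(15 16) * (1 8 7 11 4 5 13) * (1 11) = (1 8 7)(4 5 13 11)(15 16) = [0, 8, 2, 3, 5, 13, 6, 1, 7, 9, 10, 4, 12, 11, 14, 16, 15]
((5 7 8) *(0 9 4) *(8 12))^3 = ((0 9 4)(5 7 12 8))^3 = (5 8 12 7)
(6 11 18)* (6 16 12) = (6 11 18 16 12) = [0, 1, 2, 3, 4, 5, 11, 7, 8, 9, 10, 18, 6, 13, 14, 15, 12, 17, 16]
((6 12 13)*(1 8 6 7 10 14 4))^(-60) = ((1 8 6 12 13 7 10 14 4))^(-60) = (1 12 10)(4 6 7)(8 13 14)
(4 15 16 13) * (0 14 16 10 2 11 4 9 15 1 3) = [14, 3, 11, 0, 1, 5, 6, 7, 8, 15, 2, 4, 12, 9, 16, 10, 13] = (0 14 16 13 9 15 10 2 11 4 1 3)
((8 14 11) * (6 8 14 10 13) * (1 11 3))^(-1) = ((1 11 14 3)(6 8 10 13))^(-1) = (1 3 14 11)(6 13 10 8)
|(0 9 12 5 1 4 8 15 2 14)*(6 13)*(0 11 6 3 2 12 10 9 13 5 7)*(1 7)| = |(0 13 3 2 14 11 6 5 7)(1 4 8 15 12)(9 10)| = 90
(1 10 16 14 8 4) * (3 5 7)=[0, 10, 2, 5, 1, 7, 6, 3, 4, 9, 16, 11, 12, 13, 8, 15, 14]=(1 10 16 14 8 4)(3 5 7)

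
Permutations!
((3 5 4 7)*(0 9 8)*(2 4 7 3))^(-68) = ((0 9 8)(2 4 3 5 7))^(-68) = (0 9 8)(2 3 7 4 5)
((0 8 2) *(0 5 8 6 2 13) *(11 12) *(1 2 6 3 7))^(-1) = ((0 3 7 1 2 5 8 13)(11 12))^(-1) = (0 13 8 5 2 1 7 3)(11 12)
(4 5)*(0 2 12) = (0 2 12)(4 5) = [2, 1, 12, 3, 5, 4, 6, 7, 8, 9, 10, 11, 0]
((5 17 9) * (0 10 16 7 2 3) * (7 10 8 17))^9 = (0 8 17 9 5 7 2 3)(10 16)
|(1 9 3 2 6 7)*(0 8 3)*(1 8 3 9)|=7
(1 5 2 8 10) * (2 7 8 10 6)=[0, 5, 10, 3, 4, 7, 2, 8, 6, 9, 1]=(1 5 7 8 6 2 10)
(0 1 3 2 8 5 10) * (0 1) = [0, 3, 8, 2, 4, 10, 6, 7, 5, 9, 1] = (1 3 2 8 5 10)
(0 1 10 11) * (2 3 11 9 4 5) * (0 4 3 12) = (0 1 10 9 3 11 4 5 2 12) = [1, 10, 12, 11, 5, 2, 6, 7, 8, 3, 9, 4, 0]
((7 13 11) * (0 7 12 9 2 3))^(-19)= (0 9 13 3 12 7 2 11)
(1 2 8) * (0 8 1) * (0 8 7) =(8)(0 7)(1 2) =[7, 2, 1, 3, 4, 5, 6, 0, 8]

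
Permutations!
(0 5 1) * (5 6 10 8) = (0 6 10 8 5 1) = [6, 0, 2, 3, 4, 1, 10, 7, 5, 9, 8]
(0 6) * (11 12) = (0 6)(11 12) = [6, 1, 2, 3, 4, 5, 0, 7, 8, 9, 10, 12, 11]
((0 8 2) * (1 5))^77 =(0 2 8)(1 5)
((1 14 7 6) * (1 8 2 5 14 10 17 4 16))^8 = (1 4 10 16 17)(2 14 6)(5 7 8)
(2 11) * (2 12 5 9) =(2 11 12 5 9) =[0, 1, 11, 3, 4, 9, 6, 7, 8, 2, 10, 12, 5]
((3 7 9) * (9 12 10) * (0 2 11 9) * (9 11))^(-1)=((0 2 9 3 7 12 10))^(-1)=(0 10 12 7 3 9 2)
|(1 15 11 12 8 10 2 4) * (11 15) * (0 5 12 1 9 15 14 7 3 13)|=26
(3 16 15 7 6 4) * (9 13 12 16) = [0, 1, 2, 9, 3, 5, 4, 6, 8, 13, 10, 11, 16, 12, 14, 7, 15] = (3 9 13 12 16 15 7 6 4)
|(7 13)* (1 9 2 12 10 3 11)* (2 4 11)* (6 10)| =20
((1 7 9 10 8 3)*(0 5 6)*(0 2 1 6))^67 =(0 5)(1 10 6 7 8 2 9 3) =((0 5)(1 7 9 10 8 3 6 2))^67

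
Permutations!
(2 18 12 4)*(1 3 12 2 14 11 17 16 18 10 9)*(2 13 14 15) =[0, 3, 10, 12, 15, 5, 6, 7, 8, 1, 9, 17, 4, 14, 11, 2, 18, 16, 13] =(1 3 12 4 15 2 10 9)(11 17 16 18 13 14)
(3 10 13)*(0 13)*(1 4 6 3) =(0 13 1 4 6 3 10) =[13, 4, 2, 10, 6, 5, 3, 7, 8, 9, 0, 11, 12, 1]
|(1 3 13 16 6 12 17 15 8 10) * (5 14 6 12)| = |(1 3 13 16 12 17 15 8 10)(5 14 6)| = 9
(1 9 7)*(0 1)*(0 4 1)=(1 9 7 4)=[0, 9, 2, 3, 1, 5, 6, 4, 8, 7]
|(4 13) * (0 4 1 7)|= 5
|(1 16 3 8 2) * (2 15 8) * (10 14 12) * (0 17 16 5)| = 42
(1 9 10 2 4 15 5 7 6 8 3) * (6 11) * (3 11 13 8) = [0, 9, 4, 1, 15, 7, 3, 13, 11, 10, 2, 6, 12, 8, 14, 5] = (1 9 10 2 4 15 5 7 13 8 11 6 3)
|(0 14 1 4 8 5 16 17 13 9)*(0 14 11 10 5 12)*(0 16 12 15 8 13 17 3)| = 70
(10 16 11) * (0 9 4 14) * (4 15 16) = [9, 1, 2, 3, 14, 5, 6, 7, 8, 15, 4, 10, 12, 13, 0, 16, 11] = (0 9 15 16 11 10 4 14)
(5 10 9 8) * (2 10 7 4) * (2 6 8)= [0, 1, 10, 3, 6, 7, 8, 4, 5, 2, 9]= (2 10 9)(4 6 8 5 7)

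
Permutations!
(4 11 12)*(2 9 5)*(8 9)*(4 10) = (2 8 9 5)(4 11 12 10) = [0, 1, 8, 3, 11, 2, 6, 7, 9, 5, 4, 12, 10]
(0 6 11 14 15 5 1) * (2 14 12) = (0 6 11 12 2 14 15 5 1) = [6, 0, 14, 3, 4, 1, 11, 7, 8, 9, 10, 12, 2, 13, 15, 5]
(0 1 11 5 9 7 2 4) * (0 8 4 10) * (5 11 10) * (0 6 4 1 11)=[11, 10, 5, 3, 8, 9, 4, 2, 1, 7, 6, 0]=(0 11)(1 10 6 4 8)(2 5 9 7)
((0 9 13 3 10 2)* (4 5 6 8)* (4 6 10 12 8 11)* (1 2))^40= (0 9 13 3 12 8 6 11 4 5 10 1 2)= ((0 9 13 3 12 8 6 11 4 5 10 1 2))^40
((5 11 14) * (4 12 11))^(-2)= ((4 12 11 14 5))^(-2)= (4 14 12 5 11)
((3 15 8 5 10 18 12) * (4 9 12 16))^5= ((3 15 8 5 10 18 16 4 9 12))^5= (3 18)(4 8)(5 9)(10 12)(15 16)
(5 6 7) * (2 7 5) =(2 7)(5 6) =[0, 1, 7, 3, 4, 6, 5, 2]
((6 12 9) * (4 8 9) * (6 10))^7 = ((4 8 9 10 6 12))^7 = (4 8 9 10 6 12)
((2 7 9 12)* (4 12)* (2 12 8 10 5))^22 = ((12)(2 7 9 4 8 10 5))^22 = (12)(2 7 9 4 8 10 5)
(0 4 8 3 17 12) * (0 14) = (0 4 8 3 17 12 14) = [4, 1, 2, 17, 8, 5, 6, 7, 3, 9, 10, 11, 14, 13, 0, 15, 16, 12]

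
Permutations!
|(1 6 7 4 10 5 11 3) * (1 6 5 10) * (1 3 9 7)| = |(1 5 11 9 7 4 3 6)| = 8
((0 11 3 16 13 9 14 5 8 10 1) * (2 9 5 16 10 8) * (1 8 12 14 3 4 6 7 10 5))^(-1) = (0 1 13 16 14 12 8 10 7 6 4 11)(2 5 3 9)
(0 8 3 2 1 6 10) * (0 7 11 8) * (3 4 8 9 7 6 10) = (1 10 6 3 2)(4 8)(7 11 9) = [0, 10, 1, 2, 8, 5, 3, 11, 4, 7, 6, 9]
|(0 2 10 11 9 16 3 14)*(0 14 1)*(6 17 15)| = |(0 2 10 11 9 16 3 1)(6 17 15)| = 24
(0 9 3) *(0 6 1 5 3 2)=(0 9 2)(1 5 3 6)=[9, 5, 0, 6, 4, 3, 1, 7, 8, 2]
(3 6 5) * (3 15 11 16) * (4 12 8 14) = (3 6 5 15 11 16)(4 12 8 14) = [0, 1, 2, 6, 12, 15, 5, 7, 14, 9, 10, 16, 8, 13, 4, 11, 3]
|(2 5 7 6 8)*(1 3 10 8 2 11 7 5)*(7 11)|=7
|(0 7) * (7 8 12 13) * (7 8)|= 6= |(0 7)(8 12 13)|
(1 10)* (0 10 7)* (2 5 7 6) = (0 10 1 6 2 5 7) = [10, 6, 5, 3, 4, 7, 2, 0, 8, 9, 1]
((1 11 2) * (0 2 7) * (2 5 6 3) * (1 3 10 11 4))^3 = (0 10)(1 4)(2 3)(5 11)(6 7)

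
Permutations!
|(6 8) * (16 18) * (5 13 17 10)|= |(5 13 17 10)(6 8)(16 18)|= 4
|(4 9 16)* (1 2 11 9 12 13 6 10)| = 10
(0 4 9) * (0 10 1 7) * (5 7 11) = (0 4 9 10 1 11 5 7) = [4, 11, 2, 3, 9, 7, 6, 0, 8, 10, 1, 5]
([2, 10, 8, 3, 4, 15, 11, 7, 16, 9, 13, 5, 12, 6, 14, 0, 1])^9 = (0 5 6 10 16 2 15 11 13 1 8)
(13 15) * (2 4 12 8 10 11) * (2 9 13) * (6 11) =(2 4 12 8 10 6 11 9 13 15) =[0, 1, 4, 3, 12, 5, 11, 7, 10, 13, 6, 9, 8, 15, 14, 2]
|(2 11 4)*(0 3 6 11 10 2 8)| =6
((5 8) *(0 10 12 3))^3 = ((0 10 12 3)(5 8))^3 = (0 3 12 10)(5 8)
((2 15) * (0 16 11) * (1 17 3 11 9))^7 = (17)(2 15)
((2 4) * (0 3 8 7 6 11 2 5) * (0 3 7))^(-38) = ((0 7 6 11 2 4 5 3 8))^(-38) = (0 3 4 11 7 8 5 2 6)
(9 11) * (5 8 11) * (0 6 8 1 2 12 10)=(0 6 8 11 9 5 1 2 12 10)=[6, 2, 12, 3, 4, 1, 8, 7, 11, 5, 0, 9, 10]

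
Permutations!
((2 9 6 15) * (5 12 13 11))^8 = (15)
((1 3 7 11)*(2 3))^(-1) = (1 11 7 3 2)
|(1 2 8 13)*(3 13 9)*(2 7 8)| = |(1 7 8 9 3 13)| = 6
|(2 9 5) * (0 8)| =|(0 8)(2 9 5)| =6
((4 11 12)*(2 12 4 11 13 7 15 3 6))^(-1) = ((2 12 11 4 13 7 15 3 6))^(-1) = (2 6 3 15 7 13 4 11 12)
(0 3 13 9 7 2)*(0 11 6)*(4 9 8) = (0 3 13 8 4 9 7 2 11 6) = [3, 1, 11, 13, 9, 5, 0, 2, 4, 7, 10, 6, 12, 8]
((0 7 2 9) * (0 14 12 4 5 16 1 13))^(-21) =((0 7 2 9 14 12 4 5 16 1 13))^(-21) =(0 7 2 9 14 12 4 5 16 1 13)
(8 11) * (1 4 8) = (1 4 8 11) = [0, 4, 2, 3, 8, 5, 6, 7, 11, 9, 10, 1]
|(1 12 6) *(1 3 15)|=5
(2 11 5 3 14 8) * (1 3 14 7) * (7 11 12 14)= (1 3 11 5 7)(2 12 14 8)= [0, 3, 12, 11, 4, 7, 6, 1, 2, 9, 10, 5, 14, 13, 8]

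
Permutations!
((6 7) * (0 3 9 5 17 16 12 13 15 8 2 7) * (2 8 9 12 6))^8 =(0 16 5 15 12)(3 6 17 9 13)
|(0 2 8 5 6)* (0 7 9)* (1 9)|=|(0 2 8 5 6 7 1 9)|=8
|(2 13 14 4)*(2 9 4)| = |(2 13 14)(4 9)| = 6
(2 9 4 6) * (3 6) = [0, 1, 9, 6, 3, 5, 2, 7, 8, 4] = (2 9 4 3 6)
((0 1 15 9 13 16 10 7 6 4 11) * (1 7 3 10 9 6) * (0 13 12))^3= ((0 7 1 15 6 4 11 13 16 9 12)(3 10))^3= (0 15 11 9 7 6 13 12 1 4 16)(3 10)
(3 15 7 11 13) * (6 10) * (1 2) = (1 2)(3 15 7 11 13)(6 10) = [0, 2, 1, 15, 4, 5, 10, 11, 8, 9, 6, 13, 12, 3, 14, 7]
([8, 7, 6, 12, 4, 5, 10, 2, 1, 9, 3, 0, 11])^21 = [8, 7, 6, 12, 4, 5, 10, 2, 1, 9, 3, 0, 11]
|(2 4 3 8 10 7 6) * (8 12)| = |(2 4 3 12 8 10 7 6)| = 8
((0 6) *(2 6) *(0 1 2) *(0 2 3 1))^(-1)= ((0 2 6)(1 3))^(-1)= (0 6 2)(1 3)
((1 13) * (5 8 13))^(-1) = ((1 5 8 13))^(-1) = (1 13 8 5)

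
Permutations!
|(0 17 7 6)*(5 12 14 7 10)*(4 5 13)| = 10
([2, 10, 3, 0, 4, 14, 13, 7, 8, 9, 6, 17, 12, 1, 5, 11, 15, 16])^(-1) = (0 3 2)(1 13 6 10)(5 14)(11 15 16 17)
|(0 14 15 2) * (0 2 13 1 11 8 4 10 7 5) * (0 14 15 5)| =|(0 15 13 1 11 8 4 10 7)(5 14)| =18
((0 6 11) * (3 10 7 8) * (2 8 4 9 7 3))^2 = ((0 6 11)(2 8)(3 10)(4 9 7))^2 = (0 11 6)(4 7 9)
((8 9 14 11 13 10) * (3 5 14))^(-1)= (3 9 8 10 13 11 14 5)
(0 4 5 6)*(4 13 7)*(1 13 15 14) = (0 15 14 1 13 7 4 5 6) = [15, 13, 2, 3, 5, 6, 0, 4, 8, 9, 10, 11, 12, 7, 1, 14]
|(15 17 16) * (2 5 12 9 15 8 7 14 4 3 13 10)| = |(2 5 12 9 15 17 16 8 7 14 4 3 13 10)| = 14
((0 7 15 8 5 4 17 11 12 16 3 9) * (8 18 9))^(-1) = ((0 7 15 18 9)(3 8 5 4 17 11 12 16))^(-1) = (0 9 18 15 7)(3 16 12 11 17 4 5 8)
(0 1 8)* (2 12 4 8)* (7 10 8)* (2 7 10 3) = (0 1 7 3 2 12 4 10 8) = [1, 7, 12, 2, 10, 5, 6, 3, 0, 9, 8, 11, 4]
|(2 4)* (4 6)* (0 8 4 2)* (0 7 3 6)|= |(0 8 4 7 3 6 2)|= 7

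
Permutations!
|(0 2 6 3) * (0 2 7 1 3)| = 6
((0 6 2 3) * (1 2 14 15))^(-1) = (0 3 2 1 15 14 6)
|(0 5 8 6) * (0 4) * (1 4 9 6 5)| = |(0 1 4)(5 8)(6 9)| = 6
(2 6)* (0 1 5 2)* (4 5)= (0 1 4 5 2 6)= [1, 4, 6, 3, 5, 2, 0]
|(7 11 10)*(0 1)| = 6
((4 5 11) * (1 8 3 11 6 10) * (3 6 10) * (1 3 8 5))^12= (11)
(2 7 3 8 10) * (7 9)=(2 9 7 3 8 10)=[0, 1, 9, 8, 4, 5, 6, 3, 10, 7, 2]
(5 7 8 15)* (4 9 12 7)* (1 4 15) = (1 4 9 12 7 8)(5 15) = [0, 4, 2, 3, 9, 15, 6, 8, 1, 12, 10, 11, 7, 13, 14, 5]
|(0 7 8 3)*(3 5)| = 5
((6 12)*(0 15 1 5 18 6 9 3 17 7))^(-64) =((0 15 1 5 18 6 12 9 3 17 7))^(-64) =(0 1 18 12 3 7 15 5 6 9 17)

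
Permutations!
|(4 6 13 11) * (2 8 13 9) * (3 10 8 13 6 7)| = 10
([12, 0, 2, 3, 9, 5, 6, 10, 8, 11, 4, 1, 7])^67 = (0 10 11 12 4 1 7 9)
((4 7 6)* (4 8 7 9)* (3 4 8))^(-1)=((3 4 9 8 7 6))^(-1)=(3 6 7 8 9 4)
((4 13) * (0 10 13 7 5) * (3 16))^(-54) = ((0 10 13 4 7 5)(3 16))^(-54) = (16)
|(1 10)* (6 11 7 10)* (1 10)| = |(1 6 11 7)| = 4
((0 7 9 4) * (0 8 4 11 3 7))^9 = (3 7 9 11)(4 8) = ((3 7 9 11)(4 8))^9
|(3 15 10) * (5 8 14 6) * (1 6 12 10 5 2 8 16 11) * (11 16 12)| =30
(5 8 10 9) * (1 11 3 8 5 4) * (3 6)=(1 11 6 3 8 10 9 4)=[0, 11, 2, 8, 1, 5, 3, 7, 10, 4, 9, 6]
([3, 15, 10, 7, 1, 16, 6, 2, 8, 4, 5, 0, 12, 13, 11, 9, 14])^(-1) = (0 11 14 16 5 10 2 7 3)(1 4 9 15)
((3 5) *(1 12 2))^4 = ((1 12 2)(3 5))^4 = (1 12 2)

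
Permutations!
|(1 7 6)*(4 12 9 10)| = |(1 7 6)(4 12 9 10)| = 12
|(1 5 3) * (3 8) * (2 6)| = |(1 5 8 3)(2 6)| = 4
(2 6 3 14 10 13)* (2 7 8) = [0, 1, 6, 14, 4, 5, 3, 8, 2, 9, 13, 11, 12, 7, 10] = (2 6 3 14 10 13 7 8)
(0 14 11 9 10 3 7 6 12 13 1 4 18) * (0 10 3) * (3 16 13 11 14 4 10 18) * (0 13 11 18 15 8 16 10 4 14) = (0 14)(1 4 3 7 6 12 18 15 8 16 11 9 10 13) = [14, 4, 2, 7, 3, 5, 12, 6, 16, 10, 13, 9, 18, 1, 0, 8, 11, 17, 15]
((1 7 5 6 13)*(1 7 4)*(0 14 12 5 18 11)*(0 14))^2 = ((1 4)(5 6 13 7 18 11 14 12))^2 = (5 13 18 14)(6 7 11 12)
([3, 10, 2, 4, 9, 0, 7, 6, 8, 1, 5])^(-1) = (0 5 10 1 9 4 3)(6 7)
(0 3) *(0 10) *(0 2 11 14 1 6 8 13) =(0 3 10 2 11 14 1 6 8 13) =[3, 6, 11, 10, 4, 5, 8, 7, 13, 9, 2, 14, 12, 0, 1]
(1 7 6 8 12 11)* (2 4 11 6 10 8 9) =[0, 7, 4, 3, 11, 5, 9, 10, 12, 2, 8, 1, 6] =(1 7 10 8 12 6 9 2 4 11)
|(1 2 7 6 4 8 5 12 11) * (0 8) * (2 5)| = 12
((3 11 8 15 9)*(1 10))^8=(3 15 11 9 8)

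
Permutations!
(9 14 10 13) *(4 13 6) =(4 13 9 14 10 6) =[0, 1, 2, 3, 13, 5, 4, 7, 8, 14, 6, 11, 12, 9, 10]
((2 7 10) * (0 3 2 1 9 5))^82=(0 2 10 9)(1 5 3 7)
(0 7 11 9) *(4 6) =(0 7 11 9)(4 6) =[7, 1, 2, 3, 6, 5, 4, 11, 8, 0, 10, 9]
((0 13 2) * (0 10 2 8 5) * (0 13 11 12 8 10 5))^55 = (0 8 12 11)(2 10 13 5)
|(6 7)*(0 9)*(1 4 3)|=6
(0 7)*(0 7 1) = (7)(0 1) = [1, 0, 2, 3, 4, 5, 6, 7]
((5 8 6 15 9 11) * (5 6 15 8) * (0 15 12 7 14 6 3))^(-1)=(0 3 11 9 15)(6 14 7 12 8)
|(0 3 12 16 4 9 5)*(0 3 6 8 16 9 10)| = |(0 6 8 16 4 10)(3 12 9 5)| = 12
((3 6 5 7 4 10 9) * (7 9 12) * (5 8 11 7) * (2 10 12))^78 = ((2 10)(3 6 8 11 7 4 12 5 9))^78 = (3 12 11)(4 8 9)(5 7 6)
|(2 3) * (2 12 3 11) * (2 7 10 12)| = 6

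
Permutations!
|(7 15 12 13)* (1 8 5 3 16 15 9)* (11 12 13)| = 18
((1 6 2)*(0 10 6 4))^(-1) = (0 4 1 2 6 10)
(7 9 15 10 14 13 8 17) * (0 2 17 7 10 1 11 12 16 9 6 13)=(0 2 17 10 14)(1 11 12 16 9 15)(6 13 8 7)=[2, 11, 17, 3, 4, 5, 13, 6, 7, 15, 14, 12, 16, 8, 0, 1, 9, 10]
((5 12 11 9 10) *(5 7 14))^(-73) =((5 12 11 9 10 7 14))^(-73) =(5 10 12 7 11 14 9)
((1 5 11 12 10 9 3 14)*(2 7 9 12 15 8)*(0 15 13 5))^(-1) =(0 1 14 3 9 7 2 8 15)(5 13 11)(10 12)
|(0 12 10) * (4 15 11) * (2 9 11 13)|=|(0 12 10)(2 9 11 4 15 13)|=6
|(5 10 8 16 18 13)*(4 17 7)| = 6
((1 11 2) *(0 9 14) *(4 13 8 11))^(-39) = ((0 9 14)(1 4 13 8 11 2))^(-39) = (14)(1 8)(2 13)(4 11)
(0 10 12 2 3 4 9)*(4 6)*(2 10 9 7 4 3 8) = (0 9)(2 8)(3 6)(4 7)(10 12) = [9, 1, 8, 6, 7, 5, 3, 4, 2, 0, 12, 11, 10]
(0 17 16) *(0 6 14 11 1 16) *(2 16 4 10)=(0 17)(1 4 10 2 16 6 14 11)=[17, 4, 16, 3, 10, 5, 14, 7, 8, 9, 2, 1, 12, 13, 11, 15, 6, 0]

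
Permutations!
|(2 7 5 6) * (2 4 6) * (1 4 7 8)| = 7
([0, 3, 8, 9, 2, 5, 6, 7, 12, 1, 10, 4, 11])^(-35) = (12)(1 3 9)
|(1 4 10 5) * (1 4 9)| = |(1 9)(4 10 5)| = 6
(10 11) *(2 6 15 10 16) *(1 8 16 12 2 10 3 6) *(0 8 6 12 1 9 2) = (0 8 16 10 11 1 6 15 3 12)(2 9) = [8, 6, 9, 12, 4, 5, 15, 7, 16, 2, 11, 1, 0, 13, 14, 3, 10]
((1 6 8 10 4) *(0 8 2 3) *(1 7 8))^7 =(0 6 3 1 2)(4 10 8 7)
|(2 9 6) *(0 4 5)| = 3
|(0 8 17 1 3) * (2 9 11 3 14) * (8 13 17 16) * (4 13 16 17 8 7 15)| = 14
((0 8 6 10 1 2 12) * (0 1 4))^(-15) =((0 8 6 10 4)(1 2 12))^(-15) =(12)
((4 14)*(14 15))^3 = ((4 15 14))^3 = (15)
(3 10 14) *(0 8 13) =(0 8 13)(3 10 14) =[8, 1, 2, 10, 4, 5, 6, 7, 13, 9, 14, 11, 12, 0, 3]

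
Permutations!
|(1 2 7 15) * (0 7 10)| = 6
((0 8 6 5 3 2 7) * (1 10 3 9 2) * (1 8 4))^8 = (0 9 8 1 7 5 3 4 2 6 10)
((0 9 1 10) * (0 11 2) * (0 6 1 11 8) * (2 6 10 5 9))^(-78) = (0 10)(1 9 6 5 11)(2 8)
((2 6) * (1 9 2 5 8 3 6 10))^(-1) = (1 10 2 9)(3 8 5 6)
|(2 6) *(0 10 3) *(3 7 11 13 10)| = |(0 3)(2 6)(7 11 13 10)| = 4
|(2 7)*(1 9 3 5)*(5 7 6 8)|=8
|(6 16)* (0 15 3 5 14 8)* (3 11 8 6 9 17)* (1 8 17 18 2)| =|(0 15 11 17 3 5 14 6 16 9 18 2 1 8)| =14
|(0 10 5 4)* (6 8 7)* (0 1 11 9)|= |(0 10 5 4 1 11 9)(6 8 7)|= 21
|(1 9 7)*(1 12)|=|(1 9 7 12)|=4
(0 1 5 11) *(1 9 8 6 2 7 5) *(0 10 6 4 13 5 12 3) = (0 9 8 4 13 5 11 10 6 2 7 12 3) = [9, 1, 7, 0, 13, 11, 2, 12, 4, 8, 6, 10, 3, 5]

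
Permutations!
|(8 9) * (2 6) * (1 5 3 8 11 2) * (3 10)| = |(1 5 10 3 8 9 11 2 6)| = 9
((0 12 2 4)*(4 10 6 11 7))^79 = (0 4 7 11 6 10 2 12)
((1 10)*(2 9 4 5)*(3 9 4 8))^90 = (10)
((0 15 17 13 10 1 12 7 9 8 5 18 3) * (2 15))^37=(0 9 13 3 7 17 18 12 15 5 1 2 8 10)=((0 2 15 17 13 10 1 12 7 9 8 5 18 3))^37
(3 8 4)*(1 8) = [0, 8, 2, 1, 3, 5, 6, 7, 4] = (1 8 4 3)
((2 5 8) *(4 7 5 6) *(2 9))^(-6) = ((2 6 4 7 5 8 9))^(-6) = (2 6 4 7 5 8 9)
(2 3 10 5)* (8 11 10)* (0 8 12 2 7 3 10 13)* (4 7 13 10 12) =(0 8 11 10 5 13)(2 12)(3 4 7) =[8, 1, 12, 4, 7, 13, 6, 3, 11, 9, 5, 10, 2, 0]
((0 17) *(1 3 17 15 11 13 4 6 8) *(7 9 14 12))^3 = (0 13 8 17 11 6 3 15 4 1)(7 12 14 9)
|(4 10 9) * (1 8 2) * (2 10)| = 6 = |(1 8 10 9 4 2)|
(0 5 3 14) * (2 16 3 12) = [5, 1, 16, 14, 4, 12, 6, 7, 8, 9, 10, 11, 2, 13, 0, 15, 3] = (0 5 12 2 16 3 14)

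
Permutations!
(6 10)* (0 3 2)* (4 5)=[3, 1, 0, 2, 5, 4, 10, 7, 8, 9, 6]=(0 3 2)(4 5)(6 10)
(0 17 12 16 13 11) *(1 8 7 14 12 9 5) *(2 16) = (0 17 9 5 1 8 7 14 12 2 16 13 11) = [17, 8, 16, 3, 4, 1, 6, 14, 7, 5, 10, 0, 2, 11, 12, 15, 13, 9]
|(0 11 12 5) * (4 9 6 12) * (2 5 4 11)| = |(0 2 5)(4 9 6 12)| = 12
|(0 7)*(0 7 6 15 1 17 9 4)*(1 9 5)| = 15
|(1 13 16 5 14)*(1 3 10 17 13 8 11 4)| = |(1 8 11 4)(3 10 17 13 16 5 14)| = 28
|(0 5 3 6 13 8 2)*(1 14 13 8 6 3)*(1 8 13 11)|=12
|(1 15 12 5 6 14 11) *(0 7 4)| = 21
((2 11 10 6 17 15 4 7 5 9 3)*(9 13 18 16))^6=(2 4 9 17 18 10 5)(3 15 16 6 13 11 7)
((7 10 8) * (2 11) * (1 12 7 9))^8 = (1 7 8)(9 12 10)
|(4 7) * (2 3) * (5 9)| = 2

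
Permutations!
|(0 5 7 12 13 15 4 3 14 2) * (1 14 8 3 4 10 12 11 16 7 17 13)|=30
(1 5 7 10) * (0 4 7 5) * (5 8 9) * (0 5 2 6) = (0 4 7 10 1 5 8 9 2 6) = [4, 5, 6, 3, 7, 8, 0, 10, 9, 2, 1]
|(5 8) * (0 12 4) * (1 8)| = 3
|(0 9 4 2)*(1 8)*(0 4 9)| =|(9)(1 8)(2 4)| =2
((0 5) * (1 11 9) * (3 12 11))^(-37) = ((0 5)(1 3 12 11 9))^(-37) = (0 5)(1 11 3 9 12)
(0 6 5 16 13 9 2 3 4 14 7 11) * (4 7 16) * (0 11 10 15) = (0 6 5 4 14 16 13 9 2 3 7 10 15) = [6, 1, 3, 7, 14, 4, 5, 10, 8, 2, 15, 11, 12, 9, 16, 0, 13]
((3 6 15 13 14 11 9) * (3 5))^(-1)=((3 6 15 13 14 11 9 5))^(-1)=(3 5 9 11 14 13 15 6)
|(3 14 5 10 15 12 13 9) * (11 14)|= 9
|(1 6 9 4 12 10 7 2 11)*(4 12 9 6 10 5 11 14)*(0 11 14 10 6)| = 60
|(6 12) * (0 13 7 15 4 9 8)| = 14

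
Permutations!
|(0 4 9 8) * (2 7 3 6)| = 4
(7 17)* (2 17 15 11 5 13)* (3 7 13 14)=(2 17 13)(3 7 15 11 5 14)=[0, 1, 17, 7, 4, 14, 6, 15, 8, 9, 10, 5, 12, 2, 3, 11, 16, 13]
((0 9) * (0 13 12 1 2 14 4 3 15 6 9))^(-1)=((1 2 14 4 3 15 6 9 13 12))^(-1)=(1 12 13 9 6 15 3 4 14 2)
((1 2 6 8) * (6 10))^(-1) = (1 8 6 10 2)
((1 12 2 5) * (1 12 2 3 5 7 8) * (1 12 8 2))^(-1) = (2 7)(3 12 8 5)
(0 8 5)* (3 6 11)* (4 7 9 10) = (0 8 5)(3 6 11)(4 7 9 10) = [8, 1, 2, 6, 7, 0, 11, 9, 5, 10, 4, 3]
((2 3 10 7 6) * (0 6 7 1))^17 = ((0 6 2 3 10 1))^17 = (0 1 10 3 2 6)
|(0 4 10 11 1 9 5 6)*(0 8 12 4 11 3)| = 11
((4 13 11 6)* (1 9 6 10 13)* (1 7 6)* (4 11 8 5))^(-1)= (1 9)(4 5 8 13 10 11 6 7)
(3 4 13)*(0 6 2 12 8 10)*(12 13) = [6, 1, 13, 4, 12, 5, 2, 7, 10, 9, 0, 11, 8, 3] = (0 6 2 13 3 4 12 8 10)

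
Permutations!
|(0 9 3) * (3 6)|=|(0 9 6 3)|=4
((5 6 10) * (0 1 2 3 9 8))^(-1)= (0 8 9 3 2 1)(5 10 6)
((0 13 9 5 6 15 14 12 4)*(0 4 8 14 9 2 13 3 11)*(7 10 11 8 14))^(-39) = (0 7)(2 13)(3 10)(5 6 15 9)(8 11)(12 14)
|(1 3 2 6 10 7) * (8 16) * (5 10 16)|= |(1 3 2 6 16 8 5 10 7)|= 9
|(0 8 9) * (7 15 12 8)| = 6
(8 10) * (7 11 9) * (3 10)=[0, 1, 2, 10, 4, 5, 6, 11, 3, 7, 8, 9]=(3 10 8)(7 11 9)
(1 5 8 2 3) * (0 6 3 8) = [6, 5, 8, 1, 4, 0, 3, 7, 2] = (0 6 3 1 5)(2 8)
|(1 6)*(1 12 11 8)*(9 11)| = 6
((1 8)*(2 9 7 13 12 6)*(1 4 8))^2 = (2 7 12)(6 9 13)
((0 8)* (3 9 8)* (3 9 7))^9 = ((0 9 8)(3 7))^9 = (9)(3 7)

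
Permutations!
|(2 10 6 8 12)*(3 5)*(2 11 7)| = 14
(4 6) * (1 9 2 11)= (1 9 2 11)(4 6)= [0, 9, 11, 3, 6, 5, 4, 7, 8, 2, 10, 1]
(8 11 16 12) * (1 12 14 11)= (1 12 8)(11 16 14)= [0, 12, 2, 3, 4, 5, 6, 7, 1, 9, 10, 16, 8, 13, 11, 15, 14]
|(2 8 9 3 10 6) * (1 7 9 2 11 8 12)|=|(1 7 9 3 10 6 11 8 2 12)|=10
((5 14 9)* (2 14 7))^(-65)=((2 14 9 5 7))^(-65)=(14)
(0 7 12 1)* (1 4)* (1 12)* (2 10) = [7, 0, 10, 3, 12, 5, 6, 1, 8, 9, 2, 11, 4] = (0 7 1)(2 10)(4 12)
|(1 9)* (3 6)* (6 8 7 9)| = 6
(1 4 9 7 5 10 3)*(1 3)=(1 4 9 7 5 10)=[0, 4, 2, 3, 9, 10, 6, 5, 8, 7, 1]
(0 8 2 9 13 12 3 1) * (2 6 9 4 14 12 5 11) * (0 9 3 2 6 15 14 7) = (0 8 15 14 12 2 4 7)(1 9 13 5 11 6 3) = [8, 9, 4, 1, 7, 11, 3, 0, 15, 13, 10, 6, 2, 5, 12, 14]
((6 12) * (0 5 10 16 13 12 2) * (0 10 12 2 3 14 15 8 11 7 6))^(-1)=(0 12 5)(2 13 16 10)(3 6 7 11 8 15 14)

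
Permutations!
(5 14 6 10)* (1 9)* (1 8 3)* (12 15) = (1 9 8 3)(5 14 6 10)(12 15) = [0, 9, 2, 1, 4, 14, 10, 7, 3, 8, 5, 11, 15, 13, 6, 12]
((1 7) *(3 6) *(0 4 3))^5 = (0 4 3 6)(1 7)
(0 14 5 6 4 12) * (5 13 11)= [14, 1, 2, 3, 12, 6, 4, 7, 8, 9, 10, 5, 0, 11, 13]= (0 14 13 11 5 6 4 12)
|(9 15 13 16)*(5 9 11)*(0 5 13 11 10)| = 8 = |(0 5 9 15 11 13 16 10)|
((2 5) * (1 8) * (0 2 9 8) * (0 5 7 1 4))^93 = (0 9 7 4 5 2 8 1)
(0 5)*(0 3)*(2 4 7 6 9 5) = (0 2 4 7 6 9 5 3) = [2, 1, 4, 0, 7, 3, 9, 6, 8, 5]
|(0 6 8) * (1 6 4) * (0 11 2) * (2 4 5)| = 15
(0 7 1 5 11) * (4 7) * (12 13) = (0 4 7 1 5 11)(12 13) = [4, 5, 2, 3, 7, 11, 6, 1, 8, 9, 10, 0, 13, 12]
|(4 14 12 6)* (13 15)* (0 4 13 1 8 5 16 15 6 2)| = |(0 4 14 12 2)(1 8 5 16 15)(6 13)| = 10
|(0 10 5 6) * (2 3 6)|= 6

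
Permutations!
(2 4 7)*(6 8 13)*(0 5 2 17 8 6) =(0 5 2 4 7 17 8 13) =[5, 1, 4, 3, 7, 2, 6, 17, 13, 9, 10, 11, 12, 0, 14, 15, 16, 8]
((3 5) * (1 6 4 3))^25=(6)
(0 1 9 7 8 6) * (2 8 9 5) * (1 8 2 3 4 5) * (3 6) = (0 8 3 4 5 6)(7 9) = [8, 1, 2, 4, 5, 6, 0, 9, 3, 7]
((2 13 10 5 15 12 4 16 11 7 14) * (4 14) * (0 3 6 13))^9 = (0 2 14 12 15 5 10 13 6 3)(4 16 11 7)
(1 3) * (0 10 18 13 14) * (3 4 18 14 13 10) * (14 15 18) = [3, 4, 2, 1, 14, 5, 6, 7, 8, 9, 15, 11, 12, 13, 0, 18, 16, 17, 10] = (0 3 1 4 14)(10 15 18)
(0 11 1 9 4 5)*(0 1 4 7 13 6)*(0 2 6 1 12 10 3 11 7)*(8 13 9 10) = [7, 10, 6, 11, 5, 12, 2, 9, 13, 0, 3, 4, 8, 1] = (0 7 9)(1 10 3 11 4 5 12 8 13)(2 6)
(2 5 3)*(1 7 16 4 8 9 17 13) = (1 7 16 4 8 9 17 13)(2 5 3) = [0, 7, 5, 2, 8, 3, 6, 16, 9, 17, 10, 11, 12, 1, 14, 15, 4, 13]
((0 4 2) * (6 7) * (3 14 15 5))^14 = ((0 4 2)(3 14 15 5)(6 7))^14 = (0 2 4)(3 15)(5 14)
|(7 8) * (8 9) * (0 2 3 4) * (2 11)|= |(0 11 2 3 4)(7 9 8)|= 15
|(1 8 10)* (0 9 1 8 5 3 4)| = 6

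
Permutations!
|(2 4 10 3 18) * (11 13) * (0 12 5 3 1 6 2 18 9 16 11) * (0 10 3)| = |(18)(0 12 5)(1 6 2 4 3 9 16 11 13 10)| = 30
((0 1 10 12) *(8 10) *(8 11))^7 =((0 1 11 8 10 12))^7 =(0 1 11 8 10 12)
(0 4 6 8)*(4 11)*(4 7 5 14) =[11, 1, 2, 3, 6, 14, 8, 5, 0, 9, 10, 7, 12, 13, 4] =(0 11 7 5 14 4 6 8)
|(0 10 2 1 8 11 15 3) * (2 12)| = |(0 10 12 2 1 8 11 15 3)| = 9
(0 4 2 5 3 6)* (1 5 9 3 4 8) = (0 8 1 5 4 2 9 3 6) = [8, 5, 9, 6, 2, 4, 0, 7, 1, 3]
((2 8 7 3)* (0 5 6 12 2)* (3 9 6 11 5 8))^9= (0 8 7 9 6 12 2 3)(5 11)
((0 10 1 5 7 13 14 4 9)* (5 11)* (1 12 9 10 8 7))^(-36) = ((0 8 7 13 14 4 10 12 9)(1 11 5))^(-36) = (14)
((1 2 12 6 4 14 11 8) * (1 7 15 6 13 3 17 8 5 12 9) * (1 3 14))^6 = (1 7 9 6 17)(2 15 3 4 8)(5 12 13 14 11)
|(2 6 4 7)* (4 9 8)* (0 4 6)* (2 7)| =3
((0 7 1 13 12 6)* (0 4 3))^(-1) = (0 3 4 6 12 13 1 7)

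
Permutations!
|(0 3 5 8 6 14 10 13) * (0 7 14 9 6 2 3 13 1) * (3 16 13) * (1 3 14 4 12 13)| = |(0 14 10 3 5 8 2 16 1)(4 12 13 7)(6 9)| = 36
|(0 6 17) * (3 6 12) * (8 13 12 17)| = 10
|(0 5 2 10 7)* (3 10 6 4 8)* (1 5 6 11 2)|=14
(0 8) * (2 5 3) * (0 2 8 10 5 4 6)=(0 10 5 3 8 2 4 6)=[10, 1, 4, 8, 6, 3, 0, 7, 2, 9, 5]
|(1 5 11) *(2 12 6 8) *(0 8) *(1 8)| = 8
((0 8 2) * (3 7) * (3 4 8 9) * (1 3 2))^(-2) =((0 9 2)(1 3 7 4 8))^(-2) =(0 9 2)(1 4 3 8 7)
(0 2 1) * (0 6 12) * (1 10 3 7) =(0 2 10 3 7 1 6 12) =[2, 6, 10, 7, 4, 5, 12, 1, 8, 9, 3, 11, 0]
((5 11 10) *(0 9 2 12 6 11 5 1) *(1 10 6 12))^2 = (12)(0 2)(1 9)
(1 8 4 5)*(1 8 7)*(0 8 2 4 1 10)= (0 8 1 7 10)(2 4 5)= [8, 7, 4, 3, 5, 2, 6, 10, 1, 9, 0]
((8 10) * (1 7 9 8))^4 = ((1 7 9 8 10))^4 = (1 10 8 9 7)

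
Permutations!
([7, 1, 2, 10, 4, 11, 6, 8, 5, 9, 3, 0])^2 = [8, 1, 2, 3, 4, 0, 6, 5, 11, 9, 10, 7]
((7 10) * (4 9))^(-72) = ((4 9)(7 10))^(-72) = (10)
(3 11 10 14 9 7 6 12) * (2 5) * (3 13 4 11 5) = (2 3 5)(4 11 10 14 9 7 6 12 13) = [0, 1, 3, 5, 11, 2, 12, 6, 8, 7, 14, 10, 13, 4, 9]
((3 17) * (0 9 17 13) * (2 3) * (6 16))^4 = ((0 9 17 2 3 13)(6 16))^4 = (0 3 17)(2 9 13)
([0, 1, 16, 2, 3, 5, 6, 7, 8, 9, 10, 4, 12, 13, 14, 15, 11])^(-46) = [0, 1, 3, 4, 11, 5, 6, 7, 8, 9, 10, 16, 12, 13, 14, 15, 2]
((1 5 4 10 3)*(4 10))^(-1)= ((1 5 10 3))^(-1)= (1 3 10 5)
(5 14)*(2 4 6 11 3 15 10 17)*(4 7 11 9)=[0, 1, 7, 15, 6, 14, 9, 11, 8, 4, 17, 3, 12, 13, 5, 10, 16, 2]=(2 7 11 3 15 10 17)(4 6 9)(5 14)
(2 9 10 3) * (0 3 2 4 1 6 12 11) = (0 3 4 1 6 12 11)(2 9 10) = [3, 6, 9, 4, 1, 5, 12, 7, 8, 10, 2, 0, 11]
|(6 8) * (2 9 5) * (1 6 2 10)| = |(1 6 8 2 9 5 10)| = 7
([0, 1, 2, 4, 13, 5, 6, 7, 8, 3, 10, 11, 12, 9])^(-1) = [0, 1, 2, 9, 3, 5, 6, 7, 8, 13, 10, 11, 12, 4]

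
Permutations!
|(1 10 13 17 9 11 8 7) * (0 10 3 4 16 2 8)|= 42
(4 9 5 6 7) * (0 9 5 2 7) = (0 9 2 7 4 5 6) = [9, 1, 7, 3, 5, 6, 0, 4, 8, 2]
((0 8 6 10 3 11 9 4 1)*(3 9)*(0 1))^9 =((0 8 6 10 9 4)(3 11))^9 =(0 10)(3 11)(4 6)(8 9)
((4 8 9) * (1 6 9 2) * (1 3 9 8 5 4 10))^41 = ((1 6 8 2 3 9 10)(4 5))^41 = (1 10 9 3 2 8 6)(4 5)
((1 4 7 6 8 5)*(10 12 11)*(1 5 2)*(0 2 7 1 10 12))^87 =((0 2 10)(1 4)(6 8 7)(11 12))^87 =(1 4)(11 12)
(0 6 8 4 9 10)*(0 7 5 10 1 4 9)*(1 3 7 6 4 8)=(0 4)(1 8 9 3 7 5 10 6)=[4, 8, 2, 7, 0, 10, 1, 5, 9, 3, 6]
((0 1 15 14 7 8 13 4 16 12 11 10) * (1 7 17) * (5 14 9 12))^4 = ((0 7 8 13 4 16 5 14 17 1 15 9 12 11 10))^4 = (0 4 17 12 7 16 1 11 8 5 15 10 13 14 9)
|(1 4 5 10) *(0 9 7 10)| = |(0 9 7 10 1 4 5)| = 7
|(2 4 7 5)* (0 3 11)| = |(0 3 11)(2 4 7 5)| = 12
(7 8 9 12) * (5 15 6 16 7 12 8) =(5 15 6 16 7)(8 9) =[0, 1, 2, 3, 4, 15, 16, 5, 9, 8, 10, 11, 12, 13, 14, 6, 7]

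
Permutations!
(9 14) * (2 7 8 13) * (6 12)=[0, 1, 7, 3, 4, 5, 12, 8, 13, 14, 10, 11, 6, 2, 9]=(2 7 8 13)(6 12)(9 14)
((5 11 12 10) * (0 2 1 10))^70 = (12)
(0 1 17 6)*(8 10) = (0 1 17 6)(8 10) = [1, 17, 2, 3, 4, 5, 0, 7, 10, 9, 8, 11, 12, 13, 14, 15, 16, 6]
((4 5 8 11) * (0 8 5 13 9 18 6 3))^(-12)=(0 18 4)(3 9 11)(6 13 8)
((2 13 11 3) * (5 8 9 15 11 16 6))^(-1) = (2 3 11 15 9 8 5 6 16 13) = ((2 13 16 6 5 8 9 15 11 3))^(-1)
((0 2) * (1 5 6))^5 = ((0 2)(1 5 6))^5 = (0 2)(1 6 5)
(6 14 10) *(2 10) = (2 10 6 14) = [0, 1, 10, 3, 4, 5, 14, 7, 8, 9, 6, 11, 12, 13, 2]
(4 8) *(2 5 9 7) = [0, 1, 5, 3, 8, 9, 6, 2, 4, 7] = (2 5 9 7)(4 8)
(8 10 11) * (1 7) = [0, 7, 2, 3, 4, 5, 6, 1, 10, 9, 11, 8] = (1 7)(8 10 11)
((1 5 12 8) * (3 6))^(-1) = ((1 5 12 8)(3 6))^(-1) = (1 8 12 5)(3 6)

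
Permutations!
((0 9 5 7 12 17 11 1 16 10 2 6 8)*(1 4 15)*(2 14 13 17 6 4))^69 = (0 8 6 12 7 5 9)(1 15 4 2 11 17 13 14 10 16)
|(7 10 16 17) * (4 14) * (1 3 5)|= |(1 3 5)(4 14)(7 10 16 17)|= 12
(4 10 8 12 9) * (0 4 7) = (0 4 10 8 12 9 7) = [4, 1, 2, 3, 10, 5, 6, 0, 12, 7, 8, 11, 9]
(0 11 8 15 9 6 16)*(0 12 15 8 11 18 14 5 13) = [18, 1, 2, 3, 4, 13, 16, 7, 8, 6, 10, 11, 15, 0, 5, 9, 12, 17, 14] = (0 18 14 5 13)(6 16 12 15 9)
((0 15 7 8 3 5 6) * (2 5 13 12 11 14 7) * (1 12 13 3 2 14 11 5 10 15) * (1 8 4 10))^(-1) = (0 6 5 12 1 2 8)(4 7 14 15 10)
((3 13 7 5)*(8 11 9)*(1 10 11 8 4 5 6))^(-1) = (1 6 7 13 3 5 4 9 11 10)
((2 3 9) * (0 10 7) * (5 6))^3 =((0 10 7)(2 3 9)(5 6))^3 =(10)(5 6)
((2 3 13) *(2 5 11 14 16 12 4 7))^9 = ((2 3 13 5 11 14 16 12 4 7))^9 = (2 7 4 12 16 14 11 5 13 3)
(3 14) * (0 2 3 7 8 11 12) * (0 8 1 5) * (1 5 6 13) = (0 2 3 14 7 5)(1 6 13)(8 11 12) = [2, 6, 3, 14, 4, 0, 13, 5, 11, 9, 10, 12, 8, 1, 7]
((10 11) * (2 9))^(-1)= ((2 9)(10 11))^(-1)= (2 9)(10 11)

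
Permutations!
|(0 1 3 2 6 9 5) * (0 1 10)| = 6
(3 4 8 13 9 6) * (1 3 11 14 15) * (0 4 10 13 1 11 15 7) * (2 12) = (0 4 8 1 3 10 13 9 6 15 11 14 7)(2 12) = [4, 3, 12, 10, 8, 5, 15, 0, 1, 6, 13, 14, 2, 9, 7, 11]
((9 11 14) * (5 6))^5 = (5 6)(9 14 11)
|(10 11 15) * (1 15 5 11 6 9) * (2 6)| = |(1 15 10 2 6 9)(5 11)| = 6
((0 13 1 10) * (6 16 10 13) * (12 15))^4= ((0 6 16 10)(1 13)(12 15))^4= (16)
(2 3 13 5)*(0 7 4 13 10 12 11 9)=(0 7 4 13 5 2 3 10 12 11 9)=[7, 1, 3, 10, 13, 2, 6, 4, 8, 0, 12, 9, 11, 5]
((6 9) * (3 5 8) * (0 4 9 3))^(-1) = ((0 4 9 6 3 5 8))^(-1) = (0 8 5 3 6 9 4)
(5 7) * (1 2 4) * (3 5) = (1 2 4)(3 5 7) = [0, 2, 4, 5, 1, 7, 6, 3]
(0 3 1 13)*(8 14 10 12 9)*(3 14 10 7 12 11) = (0 14 7 12 9 8 10 11 3 1 13) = [14, 13, 2, 1, 4, 5, 6, 12, 10, 8, 11, 3, 9, 0, 7]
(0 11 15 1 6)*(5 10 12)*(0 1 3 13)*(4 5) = (0 11 15 3 13)(1 6)(4 5 10 12) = [11, 6, 2, 13, 5, 10, 1, 7, 8, 9, 12, 15, 4, 0, 14, 3]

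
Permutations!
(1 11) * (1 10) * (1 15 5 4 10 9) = (1 11 9)(4 10 15 5) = [0, 11, 2, 3, 10, 4, 6, 7, 8, 1, 15, 9, 12, 13, 14, 5]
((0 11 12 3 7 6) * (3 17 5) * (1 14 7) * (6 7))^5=(0 3 11 1 12 14 17 6 5)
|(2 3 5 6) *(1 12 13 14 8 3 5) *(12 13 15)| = 30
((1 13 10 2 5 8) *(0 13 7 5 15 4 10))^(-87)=((0 13)(1 7 5 8)(2 15 4 10))^(-87)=(0 13)(1 7 5 8)(2 15 4 10)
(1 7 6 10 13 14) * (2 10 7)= (1 2 10 13 14)(6 7)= [0, 2, 10, 3, 4, 5, 7, 6, 8, 9, 13, 11, 12, 14, 1]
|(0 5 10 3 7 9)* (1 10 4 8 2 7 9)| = 10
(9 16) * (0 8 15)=[8, 1, 2, 3, 4, 5, 6, 7, 15, 16, 10, 11, 12, 13, 14, 0, 9]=(0 8 15)(9 16)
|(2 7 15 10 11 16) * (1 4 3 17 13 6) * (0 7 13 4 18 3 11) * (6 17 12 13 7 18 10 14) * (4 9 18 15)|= |(0 15 14 6 1 10)(2 7 4 11 16)(3 12 13 17 9 18)|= 30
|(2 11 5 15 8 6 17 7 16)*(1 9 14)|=9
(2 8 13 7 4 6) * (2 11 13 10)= (2 8 10)(4 6 11 13 7)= [0, 1, 8, 3, 6, 5, 11, 4, 10, 9, 2, 13, 12, 7]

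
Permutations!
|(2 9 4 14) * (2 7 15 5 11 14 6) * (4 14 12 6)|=|(2 9 14 7 15 5 11 12 6)|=9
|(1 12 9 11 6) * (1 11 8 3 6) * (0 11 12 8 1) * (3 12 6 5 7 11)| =|(0 3 5 7 11)(1 8 12 9)| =20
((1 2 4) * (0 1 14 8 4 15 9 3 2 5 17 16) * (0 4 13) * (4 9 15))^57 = (0 14 3 17)(1 8 2 16)(4 9 5 13)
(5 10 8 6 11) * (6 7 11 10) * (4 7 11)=[0, 1, 2, 3, 7, 6, 10, 4, 11, 9, 8, 5]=(4 7)(5 6 10 8 11)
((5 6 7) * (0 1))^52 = (5 6 7)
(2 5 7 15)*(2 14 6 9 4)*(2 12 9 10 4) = (2 5 7 15 14 6 10 4 12 9) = [0, 1, 5, 3, 12, 7, 10, 15, 8, 2, 4, 11, 9, 13, 6, 14]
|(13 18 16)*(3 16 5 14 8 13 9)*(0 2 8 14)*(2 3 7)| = 10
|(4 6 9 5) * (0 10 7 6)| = |(0 10 7 6 9 5 4)| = 7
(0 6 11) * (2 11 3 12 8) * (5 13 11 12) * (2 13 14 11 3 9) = (0 6 9 2 12 8 13 3 5 14 11) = [6, 1, 12, 5, 4, 14, 9, 7, 13, 2, 10, 0, 8, 3, 11]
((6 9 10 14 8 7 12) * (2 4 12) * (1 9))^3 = (1 14 2 6 10 7 12 9 8 4)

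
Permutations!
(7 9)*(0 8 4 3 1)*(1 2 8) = (0 1)(2 8 4 3)(7 9) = [1, 0, 8, 2, 3, 5, 6, 9, 4, 7]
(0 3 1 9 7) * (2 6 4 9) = (0 3 1 2 6 4 9 7) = [3, 2, 6, 1, 9, 5, 4, 0, 8, 7]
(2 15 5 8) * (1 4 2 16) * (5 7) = (1 4 2 15 7 5 8 16) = [0, 4, 15, 3, 2, 8, 6, 5, 16, 9, 10, 11, 12, 13, 14, 7, 1]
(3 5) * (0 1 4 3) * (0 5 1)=(5)(1 4 3)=[0, 4, 2, 1, 3, 5]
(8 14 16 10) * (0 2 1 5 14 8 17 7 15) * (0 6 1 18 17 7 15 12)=(0 2 18 17 15 6 1 5 14 16 10 7 12)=[2, 5, 18, 3, 4, 14, 1, 12, 8, 9, 7, 11, 0, 13, 16, 6, 10, 15, 17]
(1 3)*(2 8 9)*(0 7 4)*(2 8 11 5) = (0 7 4)(1 3)(2 11 5)(8 9) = [7, 3, 11, 1, 0, 2, 6, 4, 9, 8, 10, 5]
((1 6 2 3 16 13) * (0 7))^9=(0 7)(1 3)(2 13)(6 16)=((0 7)(1 6 2 3 16 13))^9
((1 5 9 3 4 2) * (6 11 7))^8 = (1 9 4)(2 5 3)(6 7 11)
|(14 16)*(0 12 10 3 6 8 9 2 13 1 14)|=12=|(0 12 10 3 6 8 9 2 13 1 14 16)|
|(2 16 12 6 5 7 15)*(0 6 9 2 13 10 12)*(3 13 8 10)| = 22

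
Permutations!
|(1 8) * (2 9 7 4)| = |(1 8)(2 9 7 4)| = 4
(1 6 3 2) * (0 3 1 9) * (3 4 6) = (0 4 6 1 3 2 9) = [4, 3, 9, 2, 6, 5, 1, 7, 8, 0]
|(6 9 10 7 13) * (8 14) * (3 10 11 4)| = 8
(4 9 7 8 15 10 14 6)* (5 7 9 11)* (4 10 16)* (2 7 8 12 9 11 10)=(2 7 12 9 11 5 8 15 16 4 10 14 6)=[0, 1, 7, 3, 10, 8, 2, 12, 15, 11, 14, 5, 9, 13, 6, 16, 4]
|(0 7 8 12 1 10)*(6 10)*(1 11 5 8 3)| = 12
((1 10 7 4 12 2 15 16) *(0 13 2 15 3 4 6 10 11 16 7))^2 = (0 2 4 15 6)(1 16 11)(3 12 7 10 13)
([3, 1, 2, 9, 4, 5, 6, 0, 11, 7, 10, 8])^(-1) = [7, 1, 2, 0, 4, 5, 6, 9, 11, 3, 10, 8]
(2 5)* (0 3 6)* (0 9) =(0 3 6 9)(2 5) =[3, 1, 5, 6, 4, 2, 9, 7, 8, 0]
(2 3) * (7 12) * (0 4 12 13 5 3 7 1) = [4, 0, 7, 2, 12, 3, 6, 13, 8, 9, 10, 11, 1, 5] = (0 4 12 1)(2 7 13 5 3)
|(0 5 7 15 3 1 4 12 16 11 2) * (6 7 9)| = |(0 5 9 6 7 15 3 1 4 12 16 11 2)| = 13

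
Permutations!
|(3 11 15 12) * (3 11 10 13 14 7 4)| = |(3 10 13 14 7 4)(11 15 12)| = 6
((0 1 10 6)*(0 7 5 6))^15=((0 1 10)(5 6 7))^15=(10)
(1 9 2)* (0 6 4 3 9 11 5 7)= [6, 11, 1, 9, 3, 7, 4, 0, 8, 2, 10, 5]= (0 6 4 3 9 2 1 11 5 7)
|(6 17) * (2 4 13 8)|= |(2 4 13 8)(6 17)|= 4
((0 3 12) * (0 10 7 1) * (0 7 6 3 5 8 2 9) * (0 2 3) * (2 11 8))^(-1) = (0 6 10 12 3 8 11 9 2 5)(1 7)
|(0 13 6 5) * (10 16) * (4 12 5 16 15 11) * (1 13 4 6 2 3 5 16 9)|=14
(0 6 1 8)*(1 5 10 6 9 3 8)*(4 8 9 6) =(0 6 5 10 4 8)(3 9) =[6, 1, 2, 9, 8, 10, 5, 7, 0, 3, 4]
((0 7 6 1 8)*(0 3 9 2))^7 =((0 7 6 1 8 3 9 2))^7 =(0 2 9 3 8 1 6 7)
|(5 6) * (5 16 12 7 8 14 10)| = 8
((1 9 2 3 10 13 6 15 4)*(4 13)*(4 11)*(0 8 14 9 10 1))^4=(0 2 11 14 1)(3 4 9 10 8)(6 15 13)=((0 8 14 9 2 3 1 10 11 4)(6 15 13))^4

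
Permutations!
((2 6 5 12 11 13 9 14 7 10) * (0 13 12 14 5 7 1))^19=(0 13 9 5 14 1)(2 10 7 6)(11 12)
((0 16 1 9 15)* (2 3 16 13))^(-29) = (0 3 9 13 16 15 2 1)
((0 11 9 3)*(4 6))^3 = (0 3 9 11)(4 6) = ((0 11 9 3)(4 6))^3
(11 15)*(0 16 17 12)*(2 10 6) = [16, 1, 10, 3, 4, 5, 2, 7, 8, 9, 6, 15, 0, 13, 14, 11, 17, 12] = (0 16 17 12)(2 10 6)(11 15)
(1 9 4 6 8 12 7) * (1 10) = [0, 9, 2, 3, 6, 5, 8, 10, 12, 4, 1, 11, 7] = (1 9 4 6 8 12 7 10)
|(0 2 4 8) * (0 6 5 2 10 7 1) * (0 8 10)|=8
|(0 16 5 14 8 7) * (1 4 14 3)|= |(0 16 5 3 1 4 14 8 7)|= 9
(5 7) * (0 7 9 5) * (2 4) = (0 7)(2 4)(5 9) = [7, 1, 4, 3, 2, 9, 6, 0, 8, 5]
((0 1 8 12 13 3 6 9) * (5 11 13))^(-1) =(0 9 6 3 13 11 5 12 8 1)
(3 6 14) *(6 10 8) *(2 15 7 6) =(2 15 7 6 14 3 10 8) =[0, 1, 15, 10, 4, 5, 14, 6, 2, 9, 8, 11, 12, 13, 3, 7]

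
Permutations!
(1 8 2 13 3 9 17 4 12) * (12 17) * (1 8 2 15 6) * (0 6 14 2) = (0 6 1)(2 13 3 9 12 8 15 14)(4 17) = [6, 0, 13, 9, 17, 5, 1, 7, 15, 12, 10, 11, 8, 3, 2, 14, 16, 4]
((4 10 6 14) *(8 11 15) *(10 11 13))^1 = ((4 11 15 8 13 10 6 14))^1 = (4 11 15 8 13 10 6 14)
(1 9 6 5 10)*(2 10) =(1 9 6 5 2 10) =[0, 9, 10, 3, 4, 2, 5, 7, 8, 6, 1]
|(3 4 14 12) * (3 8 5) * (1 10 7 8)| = 9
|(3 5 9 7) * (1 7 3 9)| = |(1 7 9 3 5)| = 5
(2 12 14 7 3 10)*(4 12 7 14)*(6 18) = (2 7 3 10)(4 12)(6 18) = [0, 1, 7, 10, 12, 5, 18, 3, 8, 9, 2, 11, 4, 13, 14, 15, 16, 17, 6]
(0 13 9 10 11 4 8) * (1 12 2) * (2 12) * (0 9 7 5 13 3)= [3, 2, 1, 0, 8, 13, 6, 5, 9, 10, 11, 4, 12, 7]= (0 3)(1 2)(4 8 9 10 11)(5 13 7)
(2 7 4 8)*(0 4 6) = (0 4 8 2 7 6) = [4, 1, 7, 3, 8, 5, 0, 6, 2]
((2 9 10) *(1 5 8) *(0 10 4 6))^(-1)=(0 6 4 9 2 10)(1 8 5)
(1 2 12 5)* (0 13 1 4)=(0 13 1 2 12 5 4)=[13, 2, 12, 3, 0, 4, 6, 7, 8, 9, 10, 11, 5, 1]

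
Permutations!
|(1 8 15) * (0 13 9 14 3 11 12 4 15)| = 11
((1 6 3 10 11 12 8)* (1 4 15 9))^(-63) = ((1 6 3 10 11 12 8 4 15 9))^(-63) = (1 4 11 6 15 12 3 9 8 10)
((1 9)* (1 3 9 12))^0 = ((1 12)(3 9))^0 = (12)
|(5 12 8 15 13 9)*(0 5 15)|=12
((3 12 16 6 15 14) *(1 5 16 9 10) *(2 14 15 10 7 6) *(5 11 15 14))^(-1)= (1 10 6 7 9 12 3 14 15 11)(2 16 5)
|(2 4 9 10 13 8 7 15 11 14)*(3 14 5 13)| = 6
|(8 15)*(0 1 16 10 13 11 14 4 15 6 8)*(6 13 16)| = |(0 1 6 8 13 11 14 4 15)(10 16)| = 18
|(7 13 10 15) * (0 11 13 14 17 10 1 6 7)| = |(0 11 13 1 6 7 14 17 10 15)| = 10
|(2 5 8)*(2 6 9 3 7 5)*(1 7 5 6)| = 7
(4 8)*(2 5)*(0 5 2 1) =(0 5 1)(4 8) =[5, 0, 2, 3, 8, 1, 6, 7, 4]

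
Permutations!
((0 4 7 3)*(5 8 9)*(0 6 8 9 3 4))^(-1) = ((3 6 8)(4 7)(5 9))^(-1) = (3 8 6)(4 7)(5 9)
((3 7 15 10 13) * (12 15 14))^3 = ((3 7 14 12 15 10 13))^3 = (3 12 13 14 10 7 15)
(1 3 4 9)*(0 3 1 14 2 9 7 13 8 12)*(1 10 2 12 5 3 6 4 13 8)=(0 6 4 7 8 5 3 13 1 10 2 9 14 12)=[6, 10, 9, 13, 7, 3, 4, 8, 5, 14, 2, 11, 0, 1, 12]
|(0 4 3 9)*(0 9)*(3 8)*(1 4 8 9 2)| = 12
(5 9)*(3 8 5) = (3 8 5 9) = [0, 1, 2, 8, 4, 9, 6, 7, 5, 3]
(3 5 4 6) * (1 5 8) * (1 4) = (1 5)(3 8 4 6) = [0, 5, 2, 8, 6, 1, 3, 7, 4]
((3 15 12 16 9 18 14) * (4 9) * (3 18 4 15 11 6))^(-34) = ((3 11 6)(4 9)(12 16 15)(14 18))^(-34) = (18)(3 6 11)(12 15 16)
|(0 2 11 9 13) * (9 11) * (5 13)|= |(0 2 9 5 13)|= 5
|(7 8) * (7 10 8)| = 2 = |(8 10)|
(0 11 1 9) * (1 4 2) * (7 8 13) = [11, 9, 1, 3, 2, 5, 6, 8, 13, 0, 10, 4, 12, 7] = (0 11 4 2 1 9)(7 8 13)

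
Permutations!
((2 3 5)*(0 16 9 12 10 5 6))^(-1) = (0 6 3 2 5 10 12 9 16)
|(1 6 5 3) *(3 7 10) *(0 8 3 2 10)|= |(0 8 3 1 6 5 7)(2 10)|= 14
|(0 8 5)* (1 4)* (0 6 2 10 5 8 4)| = 12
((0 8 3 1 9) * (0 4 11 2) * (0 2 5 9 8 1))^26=((0 1 8 3)(4 11 5 9))^26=(0 8)(1 3)(4 5)(9 11)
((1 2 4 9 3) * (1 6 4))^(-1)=(1 2)(3 9 4 6)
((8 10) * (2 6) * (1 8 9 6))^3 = ((1 8 10 9 6 2))^3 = (1 9)(2 10)(6 8)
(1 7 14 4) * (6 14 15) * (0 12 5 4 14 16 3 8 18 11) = (0 12 5 4 1 7 15 6 16 3 8 18 11) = [12, 7, 2, 8, 1, 4, 16, 15, 18, 9, 10, 0, 5, 13, 14, 6, 3, 17, 11]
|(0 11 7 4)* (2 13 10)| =12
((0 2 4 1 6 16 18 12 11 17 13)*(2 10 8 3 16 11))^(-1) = (0 13 17 11 6 1 4 2 12 18 16 3 8 10)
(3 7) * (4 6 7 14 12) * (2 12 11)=(2 12 4 6 7 3 14 11)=[0, 1, 12, 14, 6, 5, 7, 3, 8, 9, 10, 2, 4, 13, 11]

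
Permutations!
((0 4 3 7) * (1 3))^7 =((0 4 1 3 7))^7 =(0 1 7 4 3)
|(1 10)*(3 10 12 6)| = 5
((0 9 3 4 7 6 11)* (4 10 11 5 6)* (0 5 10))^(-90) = (5 10)(6 11)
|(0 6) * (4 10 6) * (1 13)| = 4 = |(0 4 10 6)(1 13)|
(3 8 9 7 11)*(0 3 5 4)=(0 3 8 9 7 11 5 4)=[3, 1, 2, 8, 0, 4, 6, 11, 9, 7, 10, 5]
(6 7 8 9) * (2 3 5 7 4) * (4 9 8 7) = (2 3 5 4)(6 9) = [0, 1, 3, 5, 2, 4, 9, 7, 8, 6]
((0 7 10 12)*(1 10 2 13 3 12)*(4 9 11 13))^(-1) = ((0 7 2 4 9 11 13 3 12)(1 10))^(-1) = (0 12 3 13 11 9 4 2 7)(1 10)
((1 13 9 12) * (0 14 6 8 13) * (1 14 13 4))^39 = ((0 13 9 12 14 6 8 4 1))^39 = (0 12 8)(1 9 6)(4 13 14)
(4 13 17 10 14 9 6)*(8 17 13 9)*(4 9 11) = (4 11)(6 9)(8 17 10 14) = [0, 1, 2, 3, 11, 5, 9, 7, 17, 6, 14, 4, 12, 13, 8, 15, 16, 10]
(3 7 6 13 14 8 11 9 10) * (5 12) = (3 7 6 13 14 8 11 9 10)(5 12) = [0, 1, 2, 7, 4, 12, 13, 6, 11, 10, 3, 9, 5, 14, 8]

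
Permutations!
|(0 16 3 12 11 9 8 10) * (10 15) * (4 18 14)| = |(0 16 3 12 11 9 8 15 10)(4 18 14)| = 9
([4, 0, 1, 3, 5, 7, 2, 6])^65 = (0 5 6 1 4 7 2)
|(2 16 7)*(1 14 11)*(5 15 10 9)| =12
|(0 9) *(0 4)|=|(0 9 4)|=3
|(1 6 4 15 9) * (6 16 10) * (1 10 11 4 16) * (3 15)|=|(3 15 9 10 6 16 11 4)|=8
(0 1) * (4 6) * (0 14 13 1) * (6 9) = (1 14 13)(4 9 6) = [0, 14, 2, 3, 9, 5, 4, 7, 8, 6, 10, 11, 12, 1, 13]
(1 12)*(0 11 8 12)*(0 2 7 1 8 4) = (0 11 4)(1 2 7)(8 12) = [11, 2, 7, 3, 0, 5, 6, 1, 12, 9, 10, 4, 8]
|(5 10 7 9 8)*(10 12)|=|(5 12 10 7 9 8)|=6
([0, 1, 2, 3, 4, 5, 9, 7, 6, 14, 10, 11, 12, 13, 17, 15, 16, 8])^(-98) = [0, 1, 2, 3, 4, 5, 14, 7, 9, 17, 10, 11, 12, 13, 8, 15, 16, 6]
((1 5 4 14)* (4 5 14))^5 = (1 14)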